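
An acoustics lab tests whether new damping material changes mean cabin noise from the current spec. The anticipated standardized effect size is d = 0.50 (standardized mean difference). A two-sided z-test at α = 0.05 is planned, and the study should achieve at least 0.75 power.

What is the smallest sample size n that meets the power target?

n = 28

Set Φ(δ − 1.960) = 0.75; then δ − 1.960 = Φ⁻¹(0.75) = 0.674, giving δ = 2.634.
(Ignoring the negligible lower-tail rejection probability gives the usual closed-form inversion.)
δ = d·√n ⇒ n = (δ/d)² = (2.634 / 0.50)² = 27.76.
Round up to the next whole unit.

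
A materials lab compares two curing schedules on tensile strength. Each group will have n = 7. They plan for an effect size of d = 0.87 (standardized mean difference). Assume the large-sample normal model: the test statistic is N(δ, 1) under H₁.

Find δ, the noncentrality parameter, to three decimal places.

δ ≈ 1.628

δ = d·√(n/2) = 0.87 × √(7/2) = 1.6276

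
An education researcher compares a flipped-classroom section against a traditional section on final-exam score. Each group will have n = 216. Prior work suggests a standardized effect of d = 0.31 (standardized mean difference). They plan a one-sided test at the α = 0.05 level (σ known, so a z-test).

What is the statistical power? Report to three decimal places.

Power ≈ 0.943

Noncentrality parameter: δ = d·√(n/2) = 0.31 × √(216/2) = 3.2216
Critical value for a one-sided test at α = 0.05: z_α = 1.645.
Power = Φ(δ − 1.645) = Φ(1.577) = 0.9426.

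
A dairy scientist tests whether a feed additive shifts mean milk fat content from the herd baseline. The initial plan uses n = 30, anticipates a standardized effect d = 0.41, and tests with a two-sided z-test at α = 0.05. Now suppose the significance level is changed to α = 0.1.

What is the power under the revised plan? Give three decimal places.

Power ≈ 0.726

δ = d·√n = 0.41 × √30 = 2.2457 (unchanged). New critical value: z_{0.05} = 1.645.
Revised power = Φ(δ − 1.645) + Φ(−δ − 1.645) = Φ(0.601) + Φ(-3.891) = 0.7260 + 0.0001 = 0.7261.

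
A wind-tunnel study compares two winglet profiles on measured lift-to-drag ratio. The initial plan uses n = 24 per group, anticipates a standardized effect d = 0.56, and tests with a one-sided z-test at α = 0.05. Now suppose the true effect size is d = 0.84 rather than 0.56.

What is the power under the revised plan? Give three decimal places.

With d = 0.84: δ = d·√(n/2) = 0.84 × √(24/2) = 2.9098. Critical value z_{0.05} = 1.645.
Revised power = P(Z > 1.645 − δ) = Φ(1.265) = 0.8971.

Power ≈ 0.897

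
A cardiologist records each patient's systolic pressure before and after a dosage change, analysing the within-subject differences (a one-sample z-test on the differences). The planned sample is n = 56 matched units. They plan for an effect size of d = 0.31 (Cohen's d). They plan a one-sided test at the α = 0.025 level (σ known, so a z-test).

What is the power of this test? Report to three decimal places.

Power ≈ 0.641

Noncentrality parameter: δ = d·√n = 0.31 × √56 = 2.3198
One-sided α = 0.025 → critical value z_{0.025} = 1.960.
Power = Φ(δ − 1.960) = Φ(0.360) = 0.6405.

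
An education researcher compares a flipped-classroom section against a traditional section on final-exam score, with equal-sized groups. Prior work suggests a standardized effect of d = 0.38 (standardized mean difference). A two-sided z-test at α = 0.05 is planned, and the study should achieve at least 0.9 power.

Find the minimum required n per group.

For power 0.9 need Φ(δ − z_{0.025}) = 0.9, so δ = z_{0.025} + z_{0.10} = 1.960 + 1.282 = 3.242.
(The Φ(−δ − z_{α/2}) term is vanishingly small for δ > 0 and is dropped in the standard sample-size formula.)
δ = d·√(n/2) ⇒ n = 2(δ/d)² = 2 × (3.242 / 0.38)² = 145.53.
Round up to the next whole unit.

n = 146 per group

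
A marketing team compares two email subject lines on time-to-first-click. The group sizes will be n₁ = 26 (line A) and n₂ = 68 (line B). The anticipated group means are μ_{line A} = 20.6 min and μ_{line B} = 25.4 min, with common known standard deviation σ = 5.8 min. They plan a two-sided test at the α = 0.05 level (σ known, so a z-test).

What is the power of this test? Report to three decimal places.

Power ≈ 0.948

Standardized effect: d = |μ_{line A} − μ_{line B}| / σ = |20.6 − 25.4| / 5.8 = 0.8276
Noncentrality parameter: λ = d / √(1/n₁ + 1/n₂) = 0.8276 / √(1/26 + 1/68) = 3.5891
Two-sided α = 0.05 → critical value z_{0.025} = 1.960.
Power = Φ(λ − 1.960) + Φ(−λ − 1.960) = Φ(1.629) + Φ(-5.549) = 0.9484 + 0.0000 = 0.9484.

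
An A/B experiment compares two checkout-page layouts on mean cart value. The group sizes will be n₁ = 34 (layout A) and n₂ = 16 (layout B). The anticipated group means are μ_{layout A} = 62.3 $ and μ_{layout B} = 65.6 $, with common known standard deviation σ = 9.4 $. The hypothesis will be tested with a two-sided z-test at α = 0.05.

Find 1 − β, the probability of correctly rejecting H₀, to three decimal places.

Standardized effect: d = |μ_{layout A} − μ_{layout B}| / σ = |62.3 − 65.6| / 9.4 = 0.3511
Noncentrality parameter: δ = d / √(1/n₁ + 1/n₂) = 0.3511 / √(1/34 + 1/16) = 1.1580
Two-sided α = 0.05 → critical value z_{0.025} = 1.960.
Power = Φ(δ − 1.960) + Φ(−δ − 1.960) = Φ(-0.802) + Φ(-3.118) = 0.2113 + 0.0009 = 0.2122.

Power ≈ 0.212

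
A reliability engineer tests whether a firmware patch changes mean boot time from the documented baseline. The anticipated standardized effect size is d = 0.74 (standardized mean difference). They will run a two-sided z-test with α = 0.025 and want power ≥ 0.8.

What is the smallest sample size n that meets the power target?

n = 18

For power 0.8 need Φ(δ − z_{0.0125}) = 0.8, so δ = z_{0.0125} + z_{0.20} = 2.241 + 0.842 = 3.083.
(Ignoring the negligible lower-tail rejection probability gives the usual closed-form inversion.)
δ = d·√n ⇒ n = (δ/d)² = (3.083 / 0.74)² = 17.36.
Round up to the next whole unit.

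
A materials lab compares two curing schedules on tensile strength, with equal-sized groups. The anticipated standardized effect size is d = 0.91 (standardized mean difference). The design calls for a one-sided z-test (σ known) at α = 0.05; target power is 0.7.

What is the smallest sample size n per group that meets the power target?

n = 12 per group

For power 0.7 need Φ(δ − z_{0.05}) = 0.7, so δ = z_{0.05} + z_{0.30} = 1.645 + 0.524 = 2.169.
δ = d·√(n/2) ⇒ n = 2(δ/d)² = 2 × (2.169 / 0.91)² = 11.36.
Round up to the next whole unit.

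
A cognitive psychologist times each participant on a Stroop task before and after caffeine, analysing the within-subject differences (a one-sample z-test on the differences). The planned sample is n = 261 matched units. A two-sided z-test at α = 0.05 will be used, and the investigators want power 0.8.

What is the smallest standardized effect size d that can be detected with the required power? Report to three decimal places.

Need Φ(δ − 1.960) = 0.8, so δ = 1.960 + 0.842 = 2.802.
(The second rejection-region term Φ(−δ − z_{α/2}) is negligible and dropped.)
δ = d·√n ⇒ d = δ/√n = 2.802/√261 = 0.1734.

d ≈ 0.173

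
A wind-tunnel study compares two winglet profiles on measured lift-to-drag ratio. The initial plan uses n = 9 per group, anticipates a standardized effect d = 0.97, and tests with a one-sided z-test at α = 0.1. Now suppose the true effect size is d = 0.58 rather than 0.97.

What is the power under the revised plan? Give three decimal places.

With d = 0.58: δ = d·√(n/2) = 0.58 × √(9/2) = 1.2304. Critical value z_{0.1} = 1.282.
Revised power = P(Z > 1.282 − δ) = Φ(-0.051) = 0.4796.

Power ≈ 0.480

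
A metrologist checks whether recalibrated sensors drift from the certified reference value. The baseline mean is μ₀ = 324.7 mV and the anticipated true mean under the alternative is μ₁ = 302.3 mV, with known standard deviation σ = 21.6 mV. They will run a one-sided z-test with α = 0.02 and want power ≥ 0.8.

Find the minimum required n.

n = 8

Standardized effect: d = |μ₁ − μ₀| / σ = |302.3 − 324.7| / 21.6 = 1.0370
For power 0.8 need Φ(δ − z_{0.02}) = 0.8, so δ = z_{0.02} + z_{0.20} = 2.054 + 0.842 = 2.895.
δ = d·√n ⇒ n = (δ/d)² = (2.895 / 1.0370)² = 7.80.
Round up to the next whole unit.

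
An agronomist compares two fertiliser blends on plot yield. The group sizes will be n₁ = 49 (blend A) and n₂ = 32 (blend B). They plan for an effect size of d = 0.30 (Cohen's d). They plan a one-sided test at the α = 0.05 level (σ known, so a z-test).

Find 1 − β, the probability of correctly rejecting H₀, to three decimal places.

Power ≈ 0.373

Noncentrality parameter: δ = d / √(1/n₁ + 1/n₂) = 0.30 / √(1/49 + 1/32) = 1.3199
One-sided α = 0.05 → critical value z_{0.05} = 1.645.
Power = Φ(δ − 1.645) = Φ(-0.325) = 0.3726.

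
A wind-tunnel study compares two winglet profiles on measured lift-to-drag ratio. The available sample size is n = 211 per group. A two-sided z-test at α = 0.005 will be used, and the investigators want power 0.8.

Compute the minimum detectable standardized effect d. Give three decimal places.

d ≈ 0.355

Need Φ(δ − 2.807) = 0.8, so δ = 2.807 + 0.842 = 3.649.
(The second rejection-region term Φ(−δ − z_{α/2}) is negligible and dropped.)
δ = d·√(n/2) ⇒ d = δ/√(n/2) = 3.649/√(211/2) = 0.3552.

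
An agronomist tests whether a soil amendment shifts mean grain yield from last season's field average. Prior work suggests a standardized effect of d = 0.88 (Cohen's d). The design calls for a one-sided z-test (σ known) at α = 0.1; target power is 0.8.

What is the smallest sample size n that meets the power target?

n = 6

Set Φ(δ − 1.282) = 0.8; then δ − 1.282 = Φ⁻¹(0.8) = 0.842, giving δ = 2.123.
δ = d·√n ⇒ n = (δ/d)² = (2.123 / 0.88)² = 5.82.
Round up to the next whole unit.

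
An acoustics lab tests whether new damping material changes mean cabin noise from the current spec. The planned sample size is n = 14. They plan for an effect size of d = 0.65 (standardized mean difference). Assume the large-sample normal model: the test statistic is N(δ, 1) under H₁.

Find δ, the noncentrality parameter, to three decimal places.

δ ≈ 2.432

δ = d·√n = 0.65 × √14 = 2.4321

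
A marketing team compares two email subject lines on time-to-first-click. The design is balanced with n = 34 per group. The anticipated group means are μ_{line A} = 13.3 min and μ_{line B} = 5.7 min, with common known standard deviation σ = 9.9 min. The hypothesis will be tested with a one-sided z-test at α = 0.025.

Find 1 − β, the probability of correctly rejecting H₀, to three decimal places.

Power ≈ 0.886

Standardized effect: d = |μ_{line A} − μ_{line B}| / σ = |13.3 − 5.7| / 9.9 = 0.7677
Noncentrality parameter: δ = d·√(n/2) = 0.7677 × √(34/2) = 3.1652
Critical value for a one-sided test at α = 0.025: z_α = 1.960.
Power = P(Z > 1.960 − δ) = Φ(1.205) = 0.8859.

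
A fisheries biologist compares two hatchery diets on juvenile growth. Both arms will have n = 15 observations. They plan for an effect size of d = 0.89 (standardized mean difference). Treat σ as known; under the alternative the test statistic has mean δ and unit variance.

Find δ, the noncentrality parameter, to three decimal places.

The noncentrality parameter scales effect size by the design's sample-size factor: δ = d·√(n/2) = 0.89 × √(15/2) = 2.4374

δ ≈ 2.437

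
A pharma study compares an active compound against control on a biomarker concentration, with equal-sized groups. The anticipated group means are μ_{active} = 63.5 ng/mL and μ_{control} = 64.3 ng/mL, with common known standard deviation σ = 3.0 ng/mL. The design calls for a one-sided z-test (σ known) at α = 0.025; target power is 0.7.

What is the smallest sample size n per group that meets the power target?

Standardized effect: d = |μ_{active} − μ_{control}| / σ = |63.5 − 64.3| / 3.0 = 0.2667
Set Φ(δ − 1.960) = 0.7; then δ − 1.960 = Φ⁻¹(0.7) = 0.524, giving δ = 2.484.
δ = d·√(n/2) ⇒ n = 2(δ/d)² = 2 × (2.484 / 0.2667)² = 173.59.
Round up to the next whole unit.

n = 174 per group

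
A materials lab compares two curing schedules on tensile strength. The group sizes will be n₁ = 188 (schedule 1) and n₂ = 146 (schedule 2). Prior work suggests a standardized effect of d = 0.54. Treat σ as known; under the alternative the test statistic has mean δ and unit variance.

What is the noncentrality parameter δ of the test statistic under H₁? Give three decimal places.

The noncentrality parameter scales effect size by the design's sample-size factor: δ = d / √(1/n₁ + 1/n₂) = 0.54 / √(1/188 + 1/146) = 4.8953

δ ≈ 4.895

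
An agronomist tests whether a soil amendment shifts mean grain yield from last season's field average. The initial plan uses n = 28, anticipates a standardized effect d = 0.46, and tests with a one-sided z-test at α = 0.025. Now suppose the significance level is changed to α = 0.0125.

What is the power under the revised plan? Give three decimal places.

δ = d·√n = 0.46 × √28 = 2.4341 (unchanged). New critical value: z_{0.0125} = 2.241.
Revised power = Φ(δ − 2.241) = Φ(0.193) = 0.5764.

Power ≈ 0.576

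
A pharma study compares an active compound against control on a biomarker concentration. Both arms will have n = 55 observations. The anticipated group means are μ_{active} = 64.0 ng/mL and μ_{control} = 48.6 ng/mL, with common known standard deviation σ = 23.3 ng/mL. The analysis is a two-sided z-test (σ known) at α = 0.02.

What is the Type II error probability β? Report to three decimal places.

β ≈ 0.127

Standardized effect: d = |μ_{active} − μ_{control}| / σ = |64.0 − 48.6| / 23.3 = 0.6609
Noncentrality parameter: λ = d·√(n/2) = 0.6609 × √(55/2) = 3.4660
Critical value for a two-sided test at α = 0.02: z_{α/2} = 2.326.
Power = Φ(λ − 2.326) + Φ(−λ − 2.326) = Φ(1.140) + Φ(-5.792) = 0.8728 + 0.0000 = 0.8728.
Type II error: β = 1 − power = 1 − 0.8728 = 0.1272.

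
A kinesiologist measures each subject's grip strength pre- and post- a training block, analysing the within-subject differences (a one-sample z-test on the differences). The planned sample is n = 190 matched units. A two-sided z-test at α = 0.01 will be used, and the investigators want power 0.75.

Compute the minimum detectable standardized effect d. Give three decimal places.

Required noncentrality: δ = z_{0.005} + z_{0.25} = 2.576 + 0.674 = 3.250.
(Lower-tail contribution to power is negligible for δ > 0.)
δ = d·√n ⇒ d = δ/√n = 3.250/√190 = 0.2358.

d ≈ 0.236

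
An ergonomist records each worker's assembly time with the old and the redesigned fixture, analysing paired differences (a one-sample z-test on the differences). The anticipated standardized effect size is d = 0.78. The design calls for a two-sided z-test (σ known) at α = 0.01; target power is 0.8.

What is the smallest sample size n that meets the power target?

Set Φ(δ − 2.576) = 0.8; then δ − 2.576 = Φ⁻¹(0.8) = 0.842, giving δ = 3.417.
(The Φ(−δ − z_{α/2}) term is vanishingly small for δ > 0 and is dropped in the standard sample-size formula.)
δ = d·√n ⇒ n = (δ/d)² = (3.417 / 0.78)² = 19.20.
Round up to the next whole unit.

n = 20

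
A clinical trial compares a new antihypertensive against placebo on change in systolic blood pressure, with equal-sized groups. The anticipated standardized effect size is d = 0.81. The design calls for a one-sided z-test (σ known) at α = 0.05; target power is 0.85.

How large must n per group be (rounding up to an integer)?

Set Φ(δ − 1.645) = 0.85; then δ − 1.645 = Φ⁻¹(0.85) = 1.036, giving δ = 2.681.
δ = d·√(n/2) ⇒ n = 2(δ/d)² = 2 × (2.681 / 0.81)² = 21.92.
Rounding up, n = 22 per group.

n = 22 per group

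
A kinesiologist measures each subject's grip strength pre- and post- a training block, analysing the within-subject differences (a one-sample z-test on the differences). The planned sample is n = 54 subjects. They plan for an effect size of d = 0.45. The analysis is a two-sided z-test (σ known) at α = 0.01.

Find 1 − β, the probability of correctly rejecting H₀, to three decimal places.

Noncentrality parameter: λ = d·√n = 0.45 × √54 = 3.3068
Critical value for a two-sided test at α = 0.01: z_{α/2} = 2.576.
Power = Φ(λ − 2.576) + Φ(−λ − 2.576) = Φ(0.731) + Φ(-5.883) = 0.7676 + 0.0000 = 0.7676.

Power ≈ 0.768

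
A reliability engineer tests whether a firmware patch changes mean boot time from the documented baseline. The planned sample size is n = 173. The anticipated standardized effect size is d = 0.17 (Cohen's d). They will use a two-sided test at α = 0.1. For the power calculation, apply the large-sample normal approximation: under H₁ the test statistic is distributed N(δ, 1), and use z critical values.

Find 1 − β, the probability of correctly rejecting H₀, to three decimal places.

Noncentrality parameter: δ = d·√n = 0.17 × √173 = 2.2360
Two-sided α = 0.1 → critical value z_{0.05} = 1.645.
Power = Φ(δ − 1.645) + Φ(−δ − 1.645) = Φ(0.591) + Φ(-3.881) = 0.7228 + 0.0001 = 0.7228.

Power ≈ 0.723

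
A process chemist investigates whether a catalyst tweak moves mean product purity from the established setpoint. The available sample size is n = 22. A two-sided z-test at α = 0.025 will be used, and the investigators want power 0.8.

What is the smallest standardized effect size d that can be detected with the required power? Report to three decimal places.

Required noncentrality: δ = z_{0.0125} + z_{0.20} = 2.241 + 0.842 = 3.083.
(Lower-tail contribution to power is negligible for δ > 0.)
δ = d·√n ⇒ d = δ/√n = 3.083/√22 = 0.6573.

d ≈ 0.657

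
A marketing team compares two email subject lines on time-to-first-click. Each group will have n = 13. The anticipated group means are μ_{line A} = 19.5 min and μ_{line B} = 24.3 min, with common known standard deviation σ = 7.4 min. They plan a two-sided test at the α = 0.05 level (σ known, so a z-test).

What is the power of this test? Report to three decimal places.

Power ≈ 0.380

Standardized effect: d = |μ_{line A} − μ_{line B}| / σ = |19.5 − 24.3| / 7.4 = 0.6486
Noncentrality parameter: δ = d·√(n/2) = 0.6486 × √(13/2) = 1.6537
Critical value for a two-sided test at α = 0.05: z_{α/2} = 1.960.
Power = Φ(δ − 1.960) + Φ(−δ − 1.960) = Φ(-0.306) + Φ(-3.614) = 0.3797 + 0.0002 = 0.3799.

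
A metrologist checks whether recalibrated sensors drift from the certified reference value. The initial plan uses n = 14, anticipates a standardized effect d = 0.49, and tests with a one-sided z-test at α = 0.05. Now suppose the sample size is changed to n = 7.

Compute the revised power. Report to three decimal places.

Power ≈ 0.364

With n = 7: δ = d·√n = 0.49 × √7 = 1.2964. Critical value z_{0.05} = 1.645.
Revised power = Φ(δ − 1.645) = Φ(-0.348) = 0.3638.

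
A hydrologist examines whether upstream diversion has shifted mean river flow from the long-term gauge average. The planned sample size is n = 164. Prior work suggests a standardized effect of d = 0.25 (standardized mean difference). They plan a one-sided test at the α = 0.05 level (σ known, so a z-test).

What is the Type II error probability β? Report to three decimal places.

β ≈ 0.060

Noncentrality parameter: λ = d·√n = 0.25 × √164 = 3.2016
One-sided α = 0.05 → critical value z_{0.05} = 1.645.
Power = Φ(λ − 1.645) = Φ(1.557) = 0.9402.
Type II error: β = 1 − power = 1 − 0.9402 = 0.0598.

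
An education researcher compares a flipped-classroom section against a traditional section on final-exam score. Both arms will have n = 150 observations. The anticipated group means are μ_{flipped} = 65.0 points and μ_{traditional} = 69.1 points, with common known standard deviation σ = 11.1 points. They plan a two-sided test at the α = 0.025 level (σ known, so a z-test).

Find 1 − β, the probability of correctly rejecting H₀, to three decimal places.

Standardized effect: d = |μ_{flipped} − μ_{traditional}| / σ = |65.0 − 69.1| / 11.1 = 0.3694
Noncentrality parameter: δ = d·√(n/2) = 0.3694 × √(150/2) = 3.1988
Critical value for a two-sided test at α = 0.025: z_{α/2} = 2.241.
Power = Φ(δ − 2.241) + Φ(−δ − 2.241) = Φ(0.957) + Φ(-5.440) = 0.8308 + 0.0000 = 0.8308.

Power ≈ 0.831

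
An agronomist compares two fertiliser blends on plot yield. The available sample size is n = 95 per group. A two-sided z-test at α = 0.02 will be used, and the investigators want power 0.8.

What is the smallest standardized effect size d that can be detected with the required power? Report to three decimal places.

d ≈ 0.460

Need Φ(δ − 2.326) = 0.8, so δ = 2.326 + 0.842 = 3.168.
(Lower-tail contribution to power is negligible for δ > 0.)
δ = d·√(n/2) ⇒ d = δ/√(n/2) = 3.168/√(95/2) = 0.4597.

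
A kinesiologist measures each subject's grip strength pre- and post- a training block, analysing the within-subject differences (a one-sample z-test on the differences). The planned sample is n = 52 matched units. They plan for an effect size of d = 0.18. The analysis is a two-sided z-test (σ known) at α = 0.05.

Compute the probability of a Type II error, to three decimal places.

Noncentrality parameter: λ = d·√n = 0.18 × √52 = 1.2980
Critical value for a two-sided test at α = 0.05: z_{α/2} = 1.960.
Power = Φ(λ − 1.960) + Φ(−λ − 1.960) = Φ(-0.662) + Φ(-3.258) = 0.2540 + 0.0006 = 0.2546.
Type II error: β = 1 − power = 1 − 0.2546 = 0.7454.

β ≈ 0.745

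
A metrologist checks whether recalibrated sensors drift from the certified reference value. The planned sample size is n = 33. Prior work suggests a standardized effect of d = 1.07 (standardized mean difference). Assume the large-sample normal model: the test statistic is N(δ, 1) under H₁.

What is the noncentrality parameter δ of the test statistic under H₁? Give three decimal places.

δ ≈ 6.147

The noncentrality parameter scales effect size by the design's sample-size factor: δ = d·√n = 1.07 × √33 = 6.1467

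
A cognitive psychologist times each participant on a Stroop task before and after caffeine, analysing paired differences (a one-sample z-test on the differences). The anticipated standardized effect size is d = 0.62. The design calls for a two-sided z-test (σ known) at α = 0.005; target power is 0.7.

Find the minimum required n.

n = 29

Set Φ(δ − 2.807) = 0.7; then δ − 2.807 = Φ⁻¹(0.7) = 0.524, giving δ = 3.331.
(For δ > 0 the lower-tail rejection region contributes negligibly to power, so the one-term inversion is standard.)
δ = d·√n ⇒ n = (δ/d)² = (3.331 / 0.62)² = 28.87.
Rounding up, n = 29.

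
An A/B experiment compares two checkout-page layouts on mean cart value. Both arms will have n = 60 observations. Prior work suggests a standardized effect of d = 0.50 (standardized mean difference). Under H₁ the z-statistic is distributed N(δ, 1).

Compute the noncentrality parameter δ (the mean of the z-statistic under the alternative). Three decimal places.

The noncentrality parameter scales effect size by the design's sample-size factor: δ = d·√(n/2) = 0.50 × √(60/2) = 2.7386

δ ≈ 2.739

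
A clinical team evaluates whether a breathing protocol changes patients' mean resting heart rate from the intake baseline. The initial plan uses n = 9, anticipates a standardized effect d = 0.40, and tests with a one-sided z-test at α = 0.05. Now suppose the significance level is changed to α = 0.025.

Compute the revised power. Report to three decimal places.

δ = d·√n = 0.40 × √9 = 1.2000 (unchanged). New critical value: z_{0.025} = 1.960.
Revised power = Φ(δ − 1.960) = Φ(-0.760) = 0.2236.

Power ≈ 0.224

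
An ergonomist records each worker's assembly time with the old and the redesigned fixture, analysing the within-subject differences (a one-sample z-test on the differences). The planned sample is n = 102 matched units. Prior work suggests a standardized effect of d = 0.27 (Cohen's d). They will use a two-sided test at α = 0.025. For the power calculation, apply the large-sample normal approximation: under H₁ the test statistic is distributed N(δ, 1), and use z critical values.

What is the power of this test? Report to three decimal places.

Noncentrality parameter: λ = d·√n = 0.27 × √102 = 2.7269
Critical value for a two-sided test at α = 0.025: z_{α/2} = 2.241.
Power = Φ(λ − 2.241) + Φ(−λ − 2.241) = Φ(0.485) + Φ(-4.968) = 0.6863 + 0.0000 = 0.6863.

Power ≈ 0.686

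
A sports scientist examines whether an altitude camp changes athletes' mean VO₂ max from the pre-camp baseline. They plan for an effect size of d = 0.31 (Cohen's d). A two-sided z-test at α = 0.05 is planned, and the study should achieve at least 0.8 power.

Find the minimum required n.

n = 82

For power 0.8 need Φ(δ − z_{0.025}) = 0.8, so δ = z_{0.025} + z_{0.20} = 1.960 + 0.842 = 2.802.
(The Φ(−δ − z_{α/2}) term is vanishingly small for δ > 0 and is dropped in the standard sample-size formula.)
δ = d·√n ⇒ n = (δ/d)² = (2.802 / 0.31)² = 81.67.
Round up to the next whole unit.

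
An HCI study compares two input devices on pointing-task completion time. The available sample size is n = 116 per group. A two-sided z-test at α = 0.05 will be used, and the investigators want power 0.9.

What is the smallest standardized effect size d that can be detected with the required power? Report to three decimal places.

d ≈ 0.426

Need Φ(δ − 1.960) = 0.9, so δ = 1.960 + 1.282 = 3.242.
(Lower-tail contribution to power is negligible for δ > 0.)
δ = d·√(n/2) ⇒ d = δ/√(n/2) = 3.242/√(116/2) = 0.4256.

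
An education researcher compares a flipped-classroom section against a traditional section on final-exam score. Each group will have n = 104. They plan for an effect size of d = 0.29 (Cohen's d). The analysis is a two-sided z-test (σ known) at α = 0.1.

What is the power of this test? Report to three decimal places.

Noncentrality parameter: δ = d·√(n/2) = 0.29 × √(104/2) = 2.0912
Two-sided α = 0.1 → critical value z_{0.05} = 1.645.
Power = Φ(δ − 1.645) + Φ(−δ − 1.645) = Φ(0.446) + Φ(-3.736) = 0.6723 + 0.0001 = 0.6724.

Power ≈ 0.672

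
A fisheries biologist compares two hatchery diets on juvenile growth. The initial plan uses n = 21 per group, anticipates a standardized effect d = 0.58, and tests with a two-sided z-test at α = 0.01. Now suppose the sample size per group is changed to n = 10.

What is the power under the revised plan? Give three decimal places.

With n = 10 per group: δ = d·√(n/2) = 0.58 × √(10/2) = 1.2969. Critical value z_{0.005} = 2.576.
Revised power = Φ(δ − 2.576) + Φ(−δ − 2.576) = Φ(-1.279) + Φ(-3.873) = 0.1005 + 0.0001 = 0.1005.

Power ≈ 0.101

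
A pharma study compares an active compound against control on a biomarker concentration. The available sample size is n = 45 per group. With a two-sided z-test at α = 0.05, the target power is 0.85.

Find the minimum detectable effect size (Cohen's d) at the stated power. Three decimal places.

d ≈ 0.632

Need Φ(δ − 1.960) = 0.85, so δ = 1.960 + 1.036 = 2.996.
(Lower-tail contribution to power is negligible for δ > 0.)
δ = d·√(n/2) ⇒ d = δ/√(n/2) = 2.996/√(45/2) = 0.6317.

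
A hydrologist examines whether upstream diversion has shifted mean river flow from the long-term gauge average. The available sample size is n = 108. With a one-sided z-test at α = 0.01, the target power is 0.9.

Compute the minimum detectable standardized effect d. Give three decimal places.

Need Φ(δ − 2.326) = 0.9, so δ = 2.326 + 1.282 = 3.608.
δ = d·√n ⇒ d = δ/√n = 3.608/√108 = 0.3472.

d ≈ 0.347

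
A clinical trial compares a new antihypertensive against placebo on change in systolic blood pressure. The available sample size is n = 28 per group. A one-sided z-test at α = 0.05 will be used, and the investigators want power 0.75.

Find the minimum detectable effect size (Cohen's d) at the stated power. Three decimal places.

Need Φ(δ − 1.645) = 0.75, so δ = 1.645 + 0.674 = 2.319.
δ = d·√(n/2) ⇒ d = δ/√(n/2) = 2.319/√(28/2) = 0.6199.

d ≈ 0.620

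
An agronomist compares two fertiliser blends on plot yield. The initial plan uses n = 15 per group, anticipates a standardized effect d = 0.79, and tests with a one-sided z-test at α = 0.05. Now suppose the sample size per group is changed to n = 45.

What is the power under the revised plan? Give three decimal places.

With n = 45 per group: δ = d·√(n/2) = 0.79 × √(45/2) = 3.7473. Critical value z_{0.05} = 1.645.
Revised power = Φ(δ − 1.645) = Φ(2.102) = 0.9822.

Power ≈ 0.982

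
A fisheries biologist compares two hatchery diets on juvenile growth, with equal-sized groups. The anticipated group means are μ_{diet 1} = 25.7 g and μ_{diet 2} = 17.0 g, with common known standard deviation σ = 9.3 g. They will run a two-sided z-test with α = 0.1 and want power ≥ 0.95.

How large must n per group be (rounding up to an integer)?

n = 25 per group

Standardized effect: d = |μ_{diet 1} − μ_{diet 2}| / σ = |25.7 − 17.0| / 9.3 = 0.9355
Set Φ(δ − 1.645) = 0.95; then δ − 1.645 = Φ⁻¹(0.95) = 1.645, giving δ = 3.290.
(Ignoring the negligible lower-tail rejection probability gives the usual closed-form inversion.)
δ = d·√(n/2) ⇒ n = 2(δ/d)² = 2 × (3.290 / 0.9355)² = 24.73.
Rounding up, n = 25 per group.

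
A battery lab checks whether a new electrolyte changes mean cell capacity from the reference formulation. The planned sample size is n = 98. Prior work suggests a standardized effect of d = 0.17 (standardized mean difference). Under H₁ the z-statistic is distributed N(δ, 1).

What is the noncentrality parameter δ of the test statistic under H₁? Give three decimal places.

δ = d·√n = 0.17 × √98 = 1.6829

δ ≈ 1.683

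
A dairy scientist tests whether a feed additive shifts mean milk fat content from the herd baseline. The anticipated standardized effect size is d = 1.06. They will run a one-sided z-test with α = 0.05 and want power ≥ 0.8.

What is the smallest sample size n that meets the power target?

n = 6

For power 0.8 need Φ(δ − z_{0.05}) = 0.8, so δ = z_{0.05} + z_{0.20} = 1.645 + 0.842 = 2.486.
δ = d·√n ⇒ n = (δ/d)² = (2.486 / 1.06)² = 5.50.
Round up to the next whole unit.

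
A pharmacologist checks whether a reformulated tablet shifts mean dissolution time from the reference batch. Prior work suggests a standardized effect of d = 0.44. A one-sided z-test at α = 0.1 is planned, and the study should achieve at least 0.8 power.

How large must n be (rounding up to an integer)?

n = 24

Set Φ(δ − 1.282) = 0.8; then δ − 1.282 = Φ⁻¹(0.8) = 0.842, giving δ = 2.123.
δ = d·√n ⇒ n = (δ/d)² = (2.123 / 0.44)² = 23.28.
Rounding up, n = 24.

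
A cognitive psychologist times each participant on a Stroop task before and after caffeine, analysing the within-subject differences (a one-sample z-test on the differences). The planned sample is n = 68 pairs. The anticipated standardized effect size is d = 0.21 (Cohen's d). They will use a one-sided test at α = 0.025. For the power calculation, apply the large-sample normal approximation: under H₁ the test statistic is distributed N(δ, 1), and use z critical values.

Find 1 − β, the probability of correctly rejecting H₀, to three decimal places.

Power ≈ 0.410

Noncentrality parameter: λ = d·√n = 0.21 × √68 = 1.7317
One-sided α = 0.025 → critical value z_{0.025} = 1.960.
Power = P(Z > 1.960 − λ) = Φ(-0.228) = 0.4097.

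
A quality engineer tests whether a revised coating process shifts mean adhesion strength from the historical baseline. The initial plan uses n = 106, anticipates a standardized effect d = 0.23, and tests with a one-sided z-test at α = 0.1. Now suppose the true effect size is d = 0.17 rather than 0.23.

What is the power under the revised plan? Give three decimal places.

With d = 0.17: δ = d·√n = 0.17 × √106 = 1.7503. Critical value z_{0.1} = 1.282.
Revised power = P(Z > 1.282 − δ) = Φ(0.469) = 0.6804.

Power ≈ 0.680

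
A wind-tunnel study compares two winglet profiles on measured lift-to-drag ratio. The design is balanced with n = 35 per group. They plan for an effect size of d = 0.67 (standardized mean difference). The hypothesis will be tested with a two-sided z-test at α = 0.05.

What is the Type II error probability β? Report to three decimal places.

Noncentrality parameter: λ = d·√(n/2) = 0.67 × √(35/2) = 2.8028
Critical value for a two-sided test at α = 0.05: z_{α/2} = 1.960.
Power = Φ(λ − 1.960) + Φ(−λ − 1.960) = Φ(0.843) + Φ(-4.763) = 0.8003 + 0.0000 = 0.8003.
Type II error: β = 1 − power = 1 − 0.8003 = 0.1997.

β ≈ 0.200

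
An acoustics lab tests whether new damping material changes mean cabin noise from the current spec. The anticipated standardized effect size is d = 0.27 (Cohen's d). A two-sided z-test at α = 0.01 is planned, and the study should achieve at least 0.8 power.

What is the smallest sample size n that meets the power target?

For power 0.8 need Φ(δ − z_{0.005}) = 0.8, so δ = z_{0.005} + z_{0.20} = 2.576 + 0.842 = 3.417.
(Ignoring the negligible lower-tail rejection probability gives the usual closed-form inversion.)
δ = d·√n ⇒ n = (δ/d)² = (3.417 / 0.27)² = 160.21.
Rounding up, n = 161.

n = 161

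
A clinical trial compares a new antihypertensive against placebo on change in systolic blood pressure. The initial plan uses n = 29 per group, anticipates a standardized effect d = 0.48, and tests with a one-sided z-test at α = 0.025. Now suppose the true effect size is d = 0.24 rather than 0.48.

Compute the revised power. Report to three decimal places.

Power ≈ 0.148

With d = 0.24: δ = d·√(n/2) = 0.24 × √(29/2) = 0.9139. Critical value z_{0.025} = 1.960.
Revised power = Φ(δ − 1.960) = Φ(-1.046) = 0.1478.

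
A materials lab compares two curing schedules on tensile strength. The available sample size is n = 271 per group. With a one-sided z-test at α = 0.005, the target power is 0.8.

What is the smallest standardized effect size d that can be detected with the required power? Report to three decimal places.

Required noncentrality: δ = z_{0.005} + z_{0.20} = 2.576 + 0.842 = 3.417.
δ = d·√(n/2) ⇒ d = δ/√(n/2) = 3.417/√(271/2) = 0.2936.

d ≈ 0.294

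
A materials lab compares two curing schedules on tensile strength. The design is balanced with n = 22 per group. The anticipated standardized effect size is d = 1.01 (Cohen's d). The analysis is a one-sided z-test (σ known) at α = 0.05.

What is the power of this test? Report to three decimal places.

Power ≈ 0.956

Noncentrality parameter: δ = d·√(n/2) = 1.01 × √(22/2) = 3.3498
Critical value for a one-sided test at α = 0.05: z_α = 1.645.
Power = P(Z > 1.645 − δ) = Φ(1.705) = 0.9559.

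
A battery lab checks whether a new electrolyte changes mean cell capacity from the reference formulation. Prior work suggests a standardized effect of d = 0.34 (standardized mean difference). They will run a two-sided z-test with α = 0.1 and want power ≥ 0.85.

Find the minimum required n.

For power 0.85 need Φ(δ − z_{0.05}) = 0.85, so δ = z_{0.05} + z_{0.15} = 1.645 + 1.036 = 2.681.
(For δ > 0 the lower-tail rejection region contributes negligibly to power, so the one-term inversion is standard.)
δ = d·√n ⇒ n = (δ/d)² = (2.681 / 0.34)² = 62.19.
Round up to the next whole unit.

n = 63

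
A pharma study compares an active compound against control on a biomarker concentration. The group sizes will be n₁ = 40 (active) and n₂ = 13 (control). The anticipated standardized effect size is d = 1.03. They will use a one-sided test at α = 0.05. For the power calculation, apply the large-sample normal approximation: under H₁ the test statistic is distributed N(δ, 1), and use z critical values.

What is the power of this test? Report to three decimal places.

Noncentrality parameter: δ = d / √(1/n₁ + 1/n₂) = 1.03 / √(1/40 + 1/13) = 3.2263
Critical value for a one-sided test at α = 0.05: z_α = 1.645.
Power = Φ(δ − 1.645) = Φ(1.581) = 0.9431.

Power ≈ 0.943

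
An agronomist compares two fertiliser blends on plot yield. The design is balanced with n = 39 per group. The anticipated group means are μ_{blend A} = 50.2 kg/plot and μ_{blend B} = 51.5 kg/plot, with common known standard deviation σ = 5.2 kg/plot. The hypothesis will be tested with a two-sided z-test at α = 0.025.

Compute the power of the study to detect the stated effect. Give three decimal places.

Power ≈ 0.128

Standardized effect: d = |μ_{blend A} − μ_{blend B}| / σ = |50.2 − 51.5| / 5.2 = 0.2500
Noncentrality parameter: δ = d·√(n/2) = 0.2500 × √(39/2) = 1.1040
Critical value for a two-sided test at α = 0.025: z_{α/2} = 2.241.
Power = Φ(δ − 2.241) + Φ(−δ − 2.241) = Φ(-1.137) + Φ(-3.345) = 0.1277 + 0.0004 = 0.1281.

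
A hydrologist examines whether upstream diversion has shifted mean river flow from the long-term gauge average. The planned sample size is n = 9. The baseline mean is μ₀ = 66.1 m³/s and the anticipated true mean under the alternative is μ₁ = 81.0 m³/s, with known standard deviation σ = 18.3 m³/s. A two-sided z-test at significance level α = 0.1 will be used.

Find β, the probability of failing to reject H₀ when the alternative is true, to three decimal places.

β ≈ 0.212

Standardized effect: d = |μ₁ − μ₀| / σ = |81.0 − 66.1| / 18.3 = 0.8142
Noncentrality parameter: δ = d·√n = 0.8142 × √9 = 2.4426
Two-sided α = 0.1 → critical value z_{0.05} = 1.645.
Power = Φ(δ − 1.645) + Φ(−δ − 1.645) = Φ(0.798) + Φ(-4.087) = 0.7875 + 0.0000 = 0.7875.
Type II error: β = 1 − power = 1 − 0.7875 = 0.2125.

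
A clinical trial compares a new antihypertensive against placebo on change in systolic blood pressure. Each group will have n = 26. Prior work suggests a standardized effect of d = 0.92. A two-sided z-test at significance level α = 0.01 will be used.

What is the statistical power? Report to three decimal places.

Power ≈ 0.771

Noncentrality parameter: δ = d·√(n/2) = 0.92 × √(26/2) = 3.3171
Critical value for a two-sided test at α = 0.01: z_{α/2} = 2.576.
Power = Φ(δ − 2.576) + Φ(−δ − 2.576) = Φ(0.741) + Φ(-5.893) = 0.7707 + 0.0000 = 0.7707.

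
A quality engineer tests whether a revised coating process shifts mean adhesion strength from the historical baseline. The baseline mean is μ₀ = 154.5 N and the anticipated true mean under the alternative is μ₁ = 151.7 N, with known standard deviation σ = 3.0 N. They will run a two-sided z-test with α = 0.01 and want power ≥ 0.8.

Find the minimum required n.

Standardized effect: d = |μ₁ − μ₀| / σ = |151.7 − 154.5| / 3.0 = 0.9333
For power 0.8 need Φ(δ − z_{0.005}) = 0.8, so δ = z_{0.005} + z_{0.20} = 2.576 + 0.842 = 3.417.
(Ignoring the negligible lower-tail rejection probability gives the usual closed-form inversion.)
δ = d·√n ⇒ n = (δ/d)² = (3.417 / 0.9333)² = 13.41.
Rounding up, n = 14.

n = 14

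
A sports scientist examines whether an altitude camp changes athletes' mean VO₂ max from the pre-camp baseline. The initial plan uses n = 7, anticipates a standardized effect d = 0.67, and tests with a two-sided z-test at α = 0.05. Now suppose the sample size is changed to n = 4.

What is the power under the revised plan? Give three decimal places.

Power ≈ 0.268

With n = 4: δ = d·√n = 0.67 × √4 = 1.3400. Critical value z_{0.025} = 1.960.
Revised power = Φ(δ − 1.960) + Φ(−δ − 1.960) = Φ(-0.620) + Φ(-3.300) = 0.2676 + 0.0005 = 0.2681.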